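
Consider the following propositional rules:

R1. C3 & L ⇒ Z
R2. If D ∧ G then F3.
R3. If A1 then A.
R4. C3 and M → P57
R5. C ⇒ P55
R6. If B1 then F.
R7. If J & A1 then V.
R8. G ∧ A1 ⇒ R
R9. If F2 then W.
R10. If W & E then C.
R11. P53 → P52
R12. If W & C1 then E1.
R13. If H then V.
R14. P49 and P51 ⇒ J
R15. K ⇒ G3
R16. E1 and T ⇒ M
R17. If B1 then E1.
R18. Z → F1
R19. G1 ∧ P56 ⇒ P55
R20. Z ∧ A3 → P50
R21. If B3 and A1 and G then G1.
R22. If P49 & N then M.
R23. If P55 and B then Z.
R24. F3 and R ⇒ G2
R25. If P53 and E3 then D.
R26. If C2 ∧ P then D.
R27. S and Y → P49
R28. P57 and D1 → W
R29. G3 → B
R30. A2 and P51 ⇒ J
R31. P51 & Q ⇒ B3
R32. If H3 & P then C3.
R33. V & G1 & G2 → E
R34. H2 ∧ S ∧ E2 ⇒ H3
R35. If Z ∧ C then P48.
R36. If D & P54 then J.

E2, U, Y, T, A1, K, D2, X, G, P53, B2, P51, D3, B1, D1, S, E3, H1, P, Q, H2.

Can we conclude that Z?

R  (by R8: G, A1)
G3  (by R15: K)
E1  (by R17: B1)
D  (by R25: P53, E3)
P49  (by R27: S, Y)
B  (by R29: G3)
B3  (by R31: P51, Q)
H3  (by R34: H2, S, E2)
F3  (by R2: D, G)
J  (by R14: P49, P51)
M  (by R16: E1, T)
G1  (by R21: B3, A1, G)
G2  (by R24: F3, R)
C3  (by R32: H3, P)
P57  (by R4: C3, M)
V  (by R7: J, A1)
W  (by R28: P57, D1)
E  (by R33: V, G1, G2)
C  (by R10: W, E)
P55  (by R5: C)
Z  (by R23: P55, B)

Yes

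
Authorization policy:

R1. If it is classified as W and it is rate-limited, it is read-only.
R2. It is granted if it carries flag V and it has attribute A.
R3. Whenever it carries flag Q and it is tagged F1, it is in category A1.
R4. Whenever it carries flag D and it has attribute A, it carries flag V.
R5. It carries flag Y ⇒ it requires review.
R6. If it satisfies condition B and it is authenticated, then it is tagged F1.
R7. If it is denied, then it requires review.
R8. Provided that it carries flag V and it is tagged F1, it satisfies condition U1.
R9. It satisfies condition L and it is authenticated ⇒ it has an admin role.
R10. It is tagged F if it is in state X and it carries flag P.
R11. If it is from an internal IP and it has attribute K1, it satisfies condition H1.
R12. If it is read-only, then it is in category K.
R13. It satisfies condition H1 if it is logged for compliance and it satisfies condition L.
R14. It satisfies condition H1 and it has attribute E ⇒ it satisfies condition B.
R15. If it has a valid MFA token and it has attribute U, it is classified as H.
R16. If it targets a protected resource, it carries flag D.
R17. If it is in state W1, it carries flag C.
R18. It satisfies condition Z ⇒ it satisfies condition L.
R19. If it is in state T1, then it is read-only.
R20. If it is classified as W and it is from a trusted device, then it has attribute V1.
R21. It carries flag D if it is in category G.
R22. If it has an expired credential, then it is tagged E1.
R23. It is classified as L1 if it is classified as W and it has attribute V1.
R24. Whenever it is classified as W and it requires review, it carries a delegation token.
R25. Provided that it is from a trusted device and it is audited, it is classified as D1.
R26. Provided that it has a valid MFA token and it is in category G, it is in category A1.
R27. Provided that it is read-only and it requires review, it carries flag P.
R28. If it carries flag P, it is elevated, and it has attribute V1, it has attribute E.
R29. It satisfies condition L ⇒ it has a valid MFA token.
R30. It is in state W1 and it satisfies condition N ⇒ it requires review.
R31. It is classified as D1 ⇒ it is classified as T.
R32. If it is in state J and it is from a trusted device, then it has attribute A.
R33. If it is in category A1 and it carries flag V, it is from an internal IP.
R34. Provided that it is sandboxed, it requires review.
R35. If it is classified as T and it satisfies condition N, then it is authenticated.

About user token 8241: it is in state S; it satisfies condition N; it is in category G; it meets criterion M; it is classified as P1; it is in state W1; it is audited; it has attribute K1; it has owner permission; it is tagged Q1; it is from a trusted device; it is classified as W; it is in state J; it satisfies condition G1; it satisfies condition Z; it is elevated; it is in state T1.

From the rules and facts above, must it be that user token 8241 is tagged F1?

Yes

By R18 (it satisfies condition Z): it satisfies condition L.
By R19 (it is in state T1): it is read-only.
By R20 (it is classified as W, it is from a trusted device): it has attribute V1.
By R21 (it is in category G): it carries flag D.
By R25 (it is from a trusted device, it is audited): it is classified as D1.
By R29 (it satisfies condition L): it has a valid MFA token.
By R30 (it is in state W1, it satisfies condition N): it requires review.
By R31 (it is classified as D1): it is classified as T.
By R32 (it is in state J, it is from a trusted device): it has attribute A.
By R35 (it is classified as T, it satisfies condition N): it is authenticated.
By R4 (it carries flag D, it has attribute A): it carries flag V.
By R26 (it has a valid MFA token, it is in category G): it is in category A1.
By R27 (it is read-only, it requires review): it carries flag P.
By R28 (it carries flag P, it is elevated, it has attribute V1): it has attribute E.
By R33 (it is in category A1, it carries flag V): it is from an internal IP.
By R11 (it is from an internal IP, it has attribute K1): it satisfies condition H1.
By R14 (it satisfies condition H1, it has attribute E): it satisfies condition B.
By R6 (it satisfies condition B, it is authenticated): it is tagged F1.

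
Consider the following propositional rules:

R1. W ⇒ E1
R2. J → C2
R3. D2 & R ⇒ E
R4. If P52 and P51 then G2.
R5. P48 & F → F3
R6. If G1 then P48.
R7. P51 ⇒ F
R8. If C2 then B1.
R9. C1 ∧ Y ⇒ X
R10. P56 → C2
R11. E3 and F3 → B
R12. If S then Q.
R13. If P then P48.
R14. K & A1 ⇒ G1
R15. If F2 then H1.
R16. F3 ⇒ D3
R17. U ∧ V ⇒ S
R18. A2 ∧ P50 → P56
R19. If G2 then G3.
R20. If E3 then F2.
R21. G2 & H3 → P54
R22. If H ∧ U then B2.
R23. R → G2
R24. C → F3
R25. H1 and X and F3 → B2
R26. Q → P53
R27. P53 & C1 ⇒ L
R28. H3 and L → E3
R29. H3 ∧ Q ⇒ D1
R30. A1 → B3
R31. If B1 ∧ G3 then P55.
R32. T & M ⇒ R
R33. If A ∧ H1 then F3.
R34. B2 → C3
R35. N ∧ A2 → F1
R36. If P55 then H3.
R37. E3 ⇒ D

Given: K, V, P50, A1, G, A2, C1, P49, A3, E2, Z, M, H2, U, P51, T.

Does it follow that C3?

Forward chaining from the given facts derives: F, G1, S, P56, B3, R, P48, C2, Q, G2, P53, L, F3, B1, D3, G3, P55, H3, P54, E3, D1, D, B, F2, H1.
The only rule concluding C3 is R34, which needs B2; that is never established.

No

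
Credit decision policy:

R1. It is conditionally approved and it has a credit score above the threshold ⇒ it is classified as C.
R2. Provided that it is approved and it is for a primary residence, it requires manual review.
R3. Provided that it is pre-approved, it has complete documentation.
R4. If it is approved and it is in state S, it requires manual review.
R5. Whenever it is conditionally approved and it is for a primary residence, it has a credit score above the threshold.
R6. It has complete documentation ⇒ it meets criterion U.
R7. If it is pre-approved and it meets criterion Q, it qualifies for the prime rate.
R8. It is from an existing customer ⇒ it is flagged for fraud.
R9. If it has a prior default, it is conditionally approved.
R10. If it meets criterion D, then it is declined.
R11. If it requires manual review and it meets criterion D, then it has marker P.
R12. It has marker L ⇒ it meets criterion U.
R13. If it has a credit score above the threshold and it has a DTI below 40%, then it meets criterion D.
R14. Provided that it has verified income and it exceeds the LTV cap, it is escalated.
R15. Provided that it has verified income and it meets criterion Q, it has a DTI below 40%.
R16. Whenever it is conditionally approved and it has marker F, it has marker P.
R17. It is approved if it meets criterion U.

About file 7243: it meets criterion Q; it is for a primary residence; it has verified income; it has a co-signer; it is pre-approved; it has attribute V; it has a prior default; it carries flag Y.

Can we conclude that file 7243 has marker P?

Yes

By R3 (it is pre-approved): it has complete documentation.
By R6 (it has complete documentation): it meets criterion U.
By R9 (it has a prior default): it is conditionally approved.
By R15 (it has verified income, it meets criterion Q): it has a DTI below 40%.
By R17 (it meets criterion U): it is approved.
By R2 (it is approved, it is for a primary residence): it requires manual review.
By R5 (it is conditionally approved, it is for a primary residence): it has a credit score above the threshold.
By R13 (it has a credit score above the threshold, it has a DTI below 40%): it meets criterion D.
By R11 (it requires manual review, it meets criterion D): it has marker P.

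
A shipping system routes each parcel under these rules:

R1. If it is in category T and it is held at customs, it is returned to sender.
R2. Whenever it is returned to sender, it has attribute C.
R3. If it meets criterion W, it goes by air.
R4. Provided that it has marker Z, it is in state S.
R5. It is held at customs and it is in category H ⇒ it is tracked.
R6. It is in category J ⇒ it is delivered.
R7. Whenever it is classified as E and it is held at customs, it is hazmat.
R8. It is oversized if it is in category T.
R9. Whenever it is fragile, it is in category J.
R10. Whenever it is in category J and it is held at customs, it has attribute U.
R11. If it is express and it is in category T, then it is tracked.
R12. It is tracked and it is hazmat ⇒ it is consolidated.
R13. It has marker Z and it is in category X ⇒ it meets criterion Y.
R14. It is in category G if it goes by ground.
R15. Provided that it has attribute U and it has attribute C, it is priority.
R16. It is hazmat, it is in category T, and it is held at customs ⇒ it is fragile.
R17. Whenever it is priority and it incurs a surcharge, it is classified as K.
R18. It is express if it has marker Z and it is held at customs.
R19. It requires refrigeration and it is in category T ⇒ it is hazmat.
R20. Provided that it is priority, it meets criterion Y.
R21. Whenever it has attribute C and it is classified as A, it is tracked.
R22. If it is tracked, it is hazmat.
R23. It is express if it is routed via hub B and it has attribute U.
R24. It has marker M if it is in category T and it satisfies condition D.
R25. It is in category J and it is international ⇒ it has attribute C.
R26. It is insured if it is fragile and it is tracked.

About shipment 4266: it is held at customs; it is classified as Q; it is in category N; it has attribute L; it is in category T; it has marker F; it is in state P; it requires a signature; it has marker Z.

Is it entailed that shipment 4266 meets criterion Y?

Yes

By R1 (it is in category T, it is held at customs): it is returned to sender.
By R2 (it is returned to sender): it has attribute C.
By R18 (it has marker Z, it is held at customs): it is express.
By R11 (it is express, it is in category T): it is tracked.
By R22 (it is tracked): it is hazmat.
By R16 (it is hazmat, it is in category T, it is held at customs): it is fragile.
By R9 (it is fragile): it is in category J.
By R10 (it is in category J, it is held at customs): it has attribute U.
By R15 (it has attribute U, it has attribute C): it is priority.
By R20 (it is priority): it meets criterion Y.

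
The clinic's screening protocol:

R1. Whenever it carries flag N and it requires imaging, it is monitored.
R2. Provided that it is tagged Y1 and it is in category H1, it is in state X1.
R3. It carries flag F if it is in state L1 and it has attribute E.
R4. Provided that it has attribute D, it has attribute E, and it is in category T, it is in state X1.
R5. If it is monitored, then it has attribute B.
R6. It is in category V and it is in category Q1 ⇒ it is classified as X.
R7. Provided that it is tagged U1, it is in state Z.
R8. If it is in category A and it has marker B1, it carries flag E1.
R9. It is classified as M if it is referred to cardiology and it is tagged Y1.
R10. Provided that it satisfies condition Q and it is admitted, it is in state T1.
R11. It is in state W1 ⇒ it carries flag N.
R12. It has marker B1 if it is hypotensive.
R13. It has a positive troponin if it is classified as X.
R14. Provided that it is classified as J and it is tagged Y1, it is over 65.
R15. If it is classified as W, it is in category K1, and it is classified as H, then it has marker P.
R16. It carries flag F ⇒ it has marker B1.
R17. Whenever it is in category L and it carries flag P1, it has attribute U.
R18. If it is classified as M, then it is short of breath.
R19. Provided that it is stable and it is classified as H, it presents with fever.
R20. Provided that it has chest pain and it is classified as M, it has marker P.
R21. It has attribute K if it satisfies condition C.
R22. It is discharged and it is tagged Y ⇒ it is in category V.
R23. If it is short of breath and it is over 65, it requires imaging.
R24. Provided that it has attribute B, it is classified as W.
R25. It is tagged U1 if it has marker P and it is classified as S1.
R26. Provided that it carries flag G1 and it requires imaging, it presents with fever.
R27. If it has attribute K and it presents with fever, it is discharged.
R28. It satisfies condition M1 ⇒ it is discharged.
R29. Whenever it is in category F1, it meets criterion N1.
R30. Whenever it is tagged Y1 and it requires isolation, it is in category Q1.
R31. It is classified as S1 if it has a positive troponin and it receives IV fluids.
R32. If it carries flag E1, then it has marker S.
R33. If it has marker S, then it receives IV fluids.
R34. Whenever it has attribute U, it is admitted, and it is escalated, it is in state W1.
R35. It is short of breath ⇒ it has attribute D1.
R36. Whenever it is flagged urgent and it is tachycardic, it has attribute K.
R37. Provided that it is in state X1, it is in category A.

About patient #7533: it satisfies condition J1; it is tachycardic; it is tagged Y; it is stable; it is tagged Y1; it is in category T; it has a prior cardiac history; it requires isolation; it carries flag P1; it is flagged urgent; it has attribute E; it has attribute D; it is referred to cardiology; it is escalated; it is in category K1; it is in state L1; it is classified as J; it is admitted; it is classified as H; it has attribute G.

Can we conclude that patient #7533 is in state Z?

No

Forward chaining from the given facts derives: carries flag F, is in state X1, is classified as M, is over 65, has marker B1, is short of breath, presents with fever, requires imaging, is in category Q1, has attribute D1, has attribute K, is in category A, carries flag E1, is discharged, has marker S, receives IV fluids, is in category V, is classified as X, has a positive troponin, is classified as S1.
The only rule concluding "it is in state Z" is R7, which needs "it is tagged U1"; that is never established.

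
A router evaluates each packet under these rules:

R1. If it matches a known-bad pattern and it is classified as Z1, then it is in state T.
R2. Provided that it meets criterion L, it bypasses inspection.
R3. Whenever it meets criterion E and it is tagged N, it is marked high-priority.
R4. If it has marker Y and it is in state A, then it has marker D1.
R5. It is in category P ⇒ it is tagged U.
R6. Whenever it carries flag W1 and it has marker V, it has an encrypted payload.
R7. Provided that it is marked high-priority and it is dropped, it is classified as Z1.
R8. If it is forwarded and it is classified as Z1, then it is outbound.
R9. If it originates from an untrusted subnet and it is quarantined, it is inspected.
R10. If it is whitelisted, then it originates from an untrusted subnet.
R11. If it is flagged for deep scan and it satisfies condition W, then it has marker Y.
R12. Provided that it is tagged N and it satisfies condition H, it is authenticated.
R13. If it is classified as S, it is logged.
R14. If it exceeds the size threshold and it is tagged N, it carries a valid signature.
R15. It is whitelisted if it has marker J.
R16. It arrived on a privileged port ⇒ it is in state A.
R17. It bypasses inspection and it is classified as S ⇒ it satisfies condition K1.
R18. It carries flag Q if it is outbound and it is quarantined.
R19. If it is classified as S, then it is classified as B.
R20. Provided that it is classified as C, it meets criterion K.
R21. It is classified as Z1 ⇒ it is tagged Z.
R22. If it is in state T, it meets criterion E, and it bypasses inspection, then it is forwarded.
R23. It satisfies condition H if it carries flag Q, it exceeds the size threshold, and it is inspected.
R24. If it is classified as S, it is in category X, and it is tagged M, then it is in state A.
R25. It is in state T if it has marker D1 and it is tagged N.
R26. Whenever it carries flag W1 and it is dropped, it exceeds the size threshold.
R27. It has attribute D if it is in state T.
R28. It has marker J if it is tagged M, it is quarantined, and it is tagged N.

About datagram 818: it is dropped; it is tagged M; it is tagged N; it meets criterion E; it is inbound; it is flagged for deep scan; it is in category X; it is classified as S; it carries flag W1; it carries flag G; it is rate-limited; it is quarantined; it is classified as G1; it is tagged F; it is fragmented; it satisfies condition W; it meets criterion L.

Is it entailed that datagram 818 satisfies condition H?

By R2 (it meets criterion L): it bypasses inspection.
By R3 (it meets criterion E, it is tagged N): it is marked high-priority.
By R7 (it is marked high-priority, it is dropped): it is classified as Z1.
By R11 (it is flagged for deep scan, it satisfies condition W): it has marker Y.
By R24 (it is classified as S, it is in category X, it is tagged M): it is in state A.
By R26 (it carries flag W1, it is dropped): it exceeds the size threshold.
By R28 (it is tagged M, it is quarantined, it is tagged N): it has marker J.
By R4 (it has marker Y, it is in state A): it has marker D1.
By R15 (it has marker J): it is whitelisted.
By R25 (it has marker D1, it is tagged N): it is in state T.
By R10 (it is whitelisted): it originates from an untrusted subnet.
By R22 (it is in state T, it meets criterion E, it bypasses inspection): it is forwarded.
By R8 (it is forwarded, it is classified as Z1): it is outbound.
By R9 (it originates from an untrusted subnet, it is quarantined): it is inspected.
By R18 (it is outbound, it is quarantined): it carries flag Q.
By R23 (it carries flag Q, it exceeds the size threshold, it is inspected): it satisfies condition H.

Yes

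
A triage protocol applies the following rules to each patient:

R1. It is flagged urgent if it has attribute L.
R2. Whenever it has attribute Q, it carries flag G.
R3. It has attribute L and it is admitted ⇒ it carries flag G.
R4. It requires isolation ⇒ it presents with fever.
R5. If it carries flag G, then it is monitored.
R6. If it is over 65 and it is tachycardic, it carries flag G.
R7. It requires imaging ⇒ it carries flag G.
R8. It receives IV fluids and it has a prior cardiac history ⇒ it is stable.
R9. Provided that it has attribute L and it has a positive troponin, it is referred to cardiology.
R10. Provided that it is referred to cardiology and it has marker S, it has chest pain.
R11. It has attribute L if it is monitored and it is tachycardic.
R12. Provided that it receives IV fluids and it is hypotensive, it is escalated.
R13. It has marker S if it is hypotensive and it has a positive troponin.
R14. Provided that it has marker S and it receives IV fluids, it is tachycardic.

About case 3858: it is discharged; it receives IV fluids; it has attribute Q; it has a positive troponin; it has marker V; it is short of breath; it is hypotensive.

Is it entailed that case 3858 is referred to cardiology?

Yes

By R2 (it has attribute Q): it carries flag G.
By R5 (it carries flag G): it is monitored.
By R13 (it is hypotensive, it has a positive troponin): it has marker S.
By R14 (it has marker S, it receives IV fluids): it is tachycardic.
By R11 (it is monitored, it is tachycardic): it has attribute L.
By R9 (it has attribute L, it has a positive troponin): it is referred to cardiology.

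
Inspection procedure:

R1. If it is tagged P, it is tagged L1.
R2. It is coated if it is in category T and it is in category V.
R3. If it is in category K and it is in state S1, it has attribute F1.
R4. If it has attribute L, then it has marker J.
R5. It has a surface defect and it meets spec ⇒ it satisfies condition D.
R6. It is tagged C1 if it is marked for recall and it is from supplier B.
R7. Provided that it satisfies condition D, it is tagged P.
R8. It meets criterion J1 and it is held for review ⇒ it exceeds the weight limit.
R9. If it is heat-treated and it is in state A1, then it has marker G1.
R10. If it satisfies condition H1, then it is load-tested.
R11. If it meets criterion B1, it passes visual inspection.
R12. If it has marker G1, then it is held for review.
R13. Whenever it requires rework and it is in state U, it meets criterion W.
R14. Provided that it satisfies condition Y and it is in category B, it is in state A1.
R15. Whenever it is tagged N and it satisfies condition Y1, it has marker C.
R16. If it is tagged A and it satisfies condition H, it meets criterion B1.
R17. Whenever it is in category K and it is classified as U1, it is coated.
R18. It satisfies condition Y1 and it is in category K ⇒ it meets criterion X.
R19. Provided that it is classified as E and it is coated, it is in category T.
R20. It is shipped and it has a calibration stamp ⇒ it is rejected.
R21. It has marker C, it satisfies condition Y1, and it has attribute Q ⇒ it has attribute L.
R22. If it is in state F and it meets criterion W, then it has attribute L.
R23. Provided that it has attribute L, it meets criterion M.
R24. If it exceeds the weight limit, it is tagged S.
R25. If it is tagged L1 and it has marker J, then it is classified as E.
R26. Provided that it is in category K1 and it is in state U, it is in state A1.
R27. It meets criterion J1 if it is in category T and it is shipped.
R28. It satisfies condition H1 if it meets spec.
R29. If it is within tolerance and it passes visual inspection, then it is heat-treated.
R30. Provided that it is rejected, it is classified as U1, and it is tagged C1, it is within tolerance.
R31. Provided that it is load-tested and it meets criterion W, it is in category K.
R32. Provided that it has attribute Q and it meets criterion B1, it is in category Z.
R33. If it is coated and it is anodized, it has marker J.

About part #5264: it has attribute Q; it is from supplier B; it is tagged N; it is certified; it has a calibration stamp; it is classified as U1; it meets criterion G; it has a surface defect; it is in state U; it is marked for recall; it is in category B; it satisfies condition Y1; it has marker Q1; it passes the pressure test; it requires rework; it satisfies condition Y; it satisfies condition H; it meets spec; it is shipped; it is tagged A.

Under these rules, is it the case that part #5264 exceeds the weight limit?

Yes

By R5 (it has a surface defect, it meets spec): it satisfies condition D.
By R6 (it is marked for recall, it is from supplier B): it is tagged C1.
By R7 (it satisfies condition D): it is tagged P.
By R13 (it requires rework, it is in state U): it meets criterion W.
By R14 (it satisfies condition Y, it is in category B): it is in state A1.
By R15 (it is tagged N, it satisfies condition Y1): it has marker C.
By R16 (it is tagged A, it satisfies condition H): it meets criterion B1.
By R20 (it is shipped, it has a calibration stamp): it is rejected.
By R21 (it has marker C, it satisfies condition Y1, it has attribute Q): it has attribute L.
By R28 (it meets spec): it satisfies condition H1.
By R30 (it is rejected, it is classified as U1, it is tagged C1): it is within tolerance.
By R1 (it is tagged P): it is tagged L1.
By R4 (it has attribute L): it has marker J.
By R10 (it satisfies condition H1): it is load-tested.
By R11 (it meets criterion B1): it passes visual inspection.
By R25 (it is tagged L1, it has marker J): it is classified as E.
By R29 (it is within tolerance, it passes visual inspection): it is heat-treated.
By R31 (it is load-tested, it meets criterion W): it is in category K.
By R9 (it is heat-treated, it is in state A1): it has marker G1.
By R12 (it has marker G1): it is held for review.
By R17 (it is in category K, it is classified as U1): it is coated.
By R19 (it is classified as E, it is coated): it is in category T.
By R27 (it is in category T, it is shipped): it meets criterion J1.
By R8 (it meets criterion J1, it is held for review): it exceeds the weight limit.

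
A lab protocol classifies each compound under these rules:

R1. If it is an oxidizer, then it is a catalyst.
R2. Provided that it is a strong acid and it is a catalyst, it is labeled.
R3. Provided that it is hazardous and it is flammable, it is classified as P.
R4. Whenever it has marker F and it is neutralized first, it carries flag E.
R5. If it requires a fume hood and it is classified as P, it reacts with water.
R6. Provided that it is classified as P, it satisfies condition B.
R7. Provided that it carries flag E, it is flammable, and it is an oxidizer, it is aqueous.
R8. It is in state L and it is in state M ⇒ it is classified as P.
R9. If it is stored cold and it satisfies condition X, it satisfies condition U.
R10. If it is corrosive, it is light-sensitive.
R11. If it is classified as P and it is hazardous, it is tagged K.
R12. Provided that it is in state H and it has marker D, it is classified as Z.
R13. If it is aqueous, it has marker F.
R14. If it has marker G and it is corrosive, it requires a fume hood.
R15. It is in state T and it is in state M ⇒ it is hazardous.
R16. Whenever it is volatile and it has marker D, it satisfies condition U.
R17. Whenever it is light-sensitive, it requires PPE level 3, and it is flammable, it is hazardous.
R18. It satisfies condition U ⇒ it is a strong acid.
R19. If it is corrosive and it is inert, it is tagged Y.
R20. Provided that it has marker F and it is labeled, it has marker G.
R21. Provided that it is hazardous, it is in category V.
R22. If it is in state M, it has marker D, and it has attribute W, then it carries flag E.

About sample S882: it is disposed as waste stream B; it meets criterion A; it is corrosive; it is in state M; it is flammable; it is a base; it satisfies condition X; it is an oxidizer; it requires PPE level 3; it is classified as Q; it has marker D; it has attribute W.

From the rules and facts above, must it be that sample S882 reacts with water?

Forward chaining from the given facts derives: is a catalyst, is light-sensitive, is hazardous, is in category V, carries flag E, is classified as P, satisfies condition B, is aqueous, is tagged K, has marker F.
The only rule concluding "it reacts with water" is R5, which needs "it requires a fume hood"; that is never established.

No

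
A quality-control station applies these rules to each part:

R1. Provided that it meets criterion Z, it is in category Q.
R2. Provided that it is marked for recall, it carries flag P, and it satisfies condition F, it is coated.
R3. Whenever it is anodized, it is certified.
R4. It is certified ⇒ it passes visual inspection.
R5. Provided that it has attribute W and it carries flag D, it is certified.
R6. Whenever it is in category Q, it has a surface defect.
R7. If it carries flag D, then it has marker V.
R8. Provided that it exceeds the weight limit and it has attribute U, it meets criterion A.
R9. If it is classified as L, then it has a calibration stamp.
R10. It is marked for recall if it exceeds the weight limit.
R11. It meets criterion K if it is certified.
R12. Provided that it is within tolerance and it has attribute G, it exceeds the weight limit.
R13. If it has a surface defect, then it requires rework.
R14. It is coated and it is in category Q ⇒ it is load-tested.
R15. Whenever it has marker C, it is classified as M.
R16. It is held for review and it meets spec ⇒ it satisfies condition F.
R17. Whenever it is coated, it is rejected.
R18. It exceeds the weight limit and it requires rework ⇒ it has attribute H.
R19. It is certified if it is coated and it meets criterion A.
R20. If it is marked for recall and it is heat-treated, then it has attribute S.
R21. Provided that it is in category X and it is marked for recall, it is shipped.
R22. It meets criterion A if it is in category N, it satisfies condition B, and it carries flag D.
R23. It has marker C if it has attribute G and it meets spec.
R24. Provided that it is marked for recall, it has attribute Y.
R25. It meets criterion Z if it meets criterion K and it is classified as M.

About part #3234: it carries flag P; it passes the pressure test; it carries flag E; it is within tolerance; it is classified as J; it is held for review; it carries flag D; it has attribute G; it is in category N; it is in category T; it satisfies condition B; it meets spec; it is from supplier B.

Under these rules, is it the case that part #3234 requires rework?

By R12 (it is within tolerance, it has attribute G): it exceeds the weight limit.
By R16 (it is held for review, it meets spec): it satisfies condition F.
By R22 (it is in category N, it satisfies condition B, it carries flag D): it meets criterion A.
By R23 (it has attribute G, it meets spec): it has marker C.
By R10 (it exceeds the weight limit): it is marked for recall.
By R15 (it has marker C): it is classified as M.
By R2 (it is marked for recall, it carries flag P, it satisfies condition F): it is coated.
By R19 (it is coated, it meets criterion A): it is certified.
By R11 (it is certified): it meets criterion K.
By R25 (it meets criterion K, it is classified as M): it meets criterion Z.
By R1 (it meets criterion Z): it is in category Q.
By R6 (it is in category Q): it has a surface defect.
By R13 (it has a surface defect): it requires rework.

Yes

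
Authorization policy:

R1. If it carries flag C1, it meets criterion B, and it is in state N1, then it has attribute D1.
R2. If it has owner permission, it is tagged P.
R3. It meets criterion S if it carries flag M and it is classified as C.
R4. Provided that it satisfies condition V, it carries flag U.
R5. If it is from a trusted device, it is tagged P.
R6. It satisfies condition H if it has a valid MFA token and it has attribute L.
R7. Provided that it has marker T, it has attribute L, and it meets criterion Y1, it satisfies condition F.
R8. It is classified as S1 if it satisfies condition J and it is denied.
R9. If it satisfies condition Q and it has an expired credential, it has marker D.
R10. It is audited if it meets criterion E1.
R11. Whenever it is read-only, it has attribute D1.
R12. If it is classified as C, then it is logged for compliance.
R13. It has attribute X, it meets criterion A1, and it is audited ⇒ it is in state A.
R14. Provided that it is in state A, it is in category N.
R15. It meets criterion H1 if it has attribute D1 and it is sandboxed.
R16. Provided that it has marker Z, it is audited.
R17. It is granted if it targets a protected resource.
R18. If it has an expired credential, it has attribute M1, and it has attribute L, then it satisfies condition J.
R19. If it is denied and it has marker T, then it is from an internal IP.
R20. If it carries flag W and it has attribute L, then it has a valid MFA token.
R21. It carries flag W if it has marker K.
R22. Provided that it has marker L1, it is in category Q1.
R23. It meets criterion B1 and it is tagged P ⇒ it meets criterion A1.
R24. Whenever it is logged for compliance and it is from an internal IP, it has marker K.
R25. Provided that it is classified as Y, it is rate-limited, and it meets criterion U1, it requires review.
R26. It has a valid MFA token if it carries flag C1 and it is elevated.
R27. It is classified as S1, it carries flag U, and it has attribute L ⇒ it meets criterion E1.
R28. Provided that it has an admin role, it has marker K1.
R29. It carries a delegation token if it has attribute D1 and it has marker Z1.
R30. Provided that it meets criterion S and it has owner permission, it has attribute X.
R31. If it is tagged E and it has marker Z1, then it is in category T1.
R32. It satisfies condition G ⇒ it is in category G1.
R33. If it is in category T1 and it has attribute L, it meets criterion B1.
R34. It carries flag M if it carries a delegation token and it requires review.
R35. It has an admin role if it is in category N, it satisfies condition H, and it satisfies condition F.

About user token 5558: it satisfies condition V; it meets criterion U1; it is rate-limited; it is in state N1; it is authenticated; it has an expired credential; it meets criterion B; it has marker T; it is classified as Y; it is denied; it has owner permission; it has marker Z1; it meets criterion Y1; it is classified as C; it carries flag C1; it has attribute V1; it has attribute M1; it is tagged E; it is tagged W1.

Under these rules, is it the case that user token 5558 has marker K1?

No

Forward chaining from the given facts derives: has attribute D1, is tagged P, carries flag U, is logged for compliance, is from an internal IP, has marker K, requires review, carries a delegation token, is in category T1, carries flag M, meets criterion S, carries flag W, has attribute X.
The only rule concluding "it has marker K1" is R28, which needs "it has an admin role"; that is never established.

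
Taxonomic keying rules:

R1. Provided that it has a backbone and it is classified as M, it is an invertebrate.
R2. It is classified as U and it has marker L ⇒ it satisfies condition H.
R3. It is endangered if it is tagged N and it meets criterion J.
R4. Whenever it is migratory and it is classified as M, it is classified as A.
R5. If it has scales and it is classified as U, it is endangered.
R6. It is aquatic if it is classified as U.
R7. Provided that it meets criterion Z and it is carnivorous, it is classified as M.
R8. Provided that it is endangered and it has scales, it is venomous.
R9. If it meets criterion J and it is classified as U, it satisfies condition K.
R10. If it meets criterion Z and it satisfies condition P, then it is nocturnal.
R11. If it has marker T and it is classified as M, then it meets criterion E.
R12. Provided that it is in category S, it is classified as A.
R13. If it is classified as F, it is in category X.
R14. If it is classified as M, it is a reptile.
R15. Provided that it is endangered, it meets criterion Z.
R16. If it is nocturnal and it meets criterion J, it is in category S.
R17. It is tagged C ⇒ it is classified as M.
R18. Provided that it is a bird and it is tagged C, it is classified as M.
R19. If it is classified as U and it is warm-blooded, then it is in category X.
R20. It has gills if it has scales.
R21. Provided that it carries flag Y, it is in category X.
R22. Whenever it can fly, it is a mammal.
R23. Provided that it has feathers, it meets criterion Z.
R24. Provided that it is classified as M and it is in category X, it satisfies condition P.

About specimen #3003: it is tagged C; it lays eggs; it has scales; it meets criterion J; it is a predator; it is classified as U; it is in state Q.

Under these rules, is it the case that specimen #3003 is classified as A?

No

Forward chaining from the given facts derives: is endangered, is aquatic, is venomous, satisfies condition K, meets criterion Z, is classified as M, has gills, is a reptile.
Rules concluding "it is classified as A": R4 needs "it is migratory"; R12 needs "it is in category S" — none of these are established.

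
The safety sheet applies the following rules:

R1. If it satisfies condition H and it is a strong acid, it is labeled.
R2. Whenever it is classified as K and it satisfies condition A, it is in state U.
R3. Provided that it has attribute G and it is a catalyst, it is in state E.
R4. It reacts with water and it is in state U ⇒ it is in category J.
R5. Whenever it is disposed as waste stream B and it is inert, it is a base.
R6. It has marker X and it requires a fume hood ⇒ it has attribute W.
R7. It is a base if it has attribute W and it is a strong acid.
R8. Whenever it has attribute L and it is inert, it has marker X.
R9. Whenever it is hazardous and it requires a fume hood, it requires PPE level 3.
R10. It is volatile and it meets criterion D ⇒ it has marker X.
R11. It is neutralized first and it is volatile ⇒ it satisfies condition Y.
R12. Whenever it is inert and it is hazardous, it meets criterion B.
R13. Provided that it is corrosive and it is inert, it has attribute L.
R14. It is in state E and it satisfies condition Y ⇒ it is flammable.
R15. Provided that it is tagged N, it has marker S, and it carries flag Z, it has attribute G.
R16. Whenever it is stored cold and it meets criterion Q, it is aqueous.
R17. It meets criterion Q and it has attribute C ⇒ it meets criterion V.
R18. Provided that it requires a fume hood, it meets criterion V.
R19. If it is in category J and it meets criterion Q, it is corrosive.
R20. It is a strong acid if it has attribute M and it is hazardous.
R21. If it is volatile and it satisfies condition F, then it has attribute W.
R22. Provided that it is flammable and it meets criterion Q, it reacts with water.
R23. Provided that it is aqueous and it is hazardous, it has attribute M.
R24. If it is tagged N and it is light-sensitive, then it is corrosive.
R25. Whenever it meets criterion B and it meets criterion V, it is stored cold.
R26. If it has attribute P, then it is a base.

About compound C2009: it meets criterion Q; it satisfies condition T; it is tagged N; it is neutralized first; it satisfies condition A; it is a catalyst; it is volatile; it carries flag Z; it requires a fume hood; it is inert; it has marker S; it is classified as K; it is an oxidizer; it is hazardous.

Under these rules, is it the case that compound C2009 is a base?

Yes

By R2 (it is classified as K, it satisfies condition A): it is in state U.
By R11 (it is neutralized first, it is volatile): it satisfies condition Y.
By R12 (it is inert, it is hazardous): it meets criterion B.
By R15 (it is tagged N, it has marker S, it carries flag Z): it has attribute G.
By R18 (it requires a fume hood): it meets criterion V.
By R25 (it meets criterion B, it meets criterion V): it is stored cold.
By R3 (it has attribute G, it is a catalyst): it is in state E.
By R14 (it is in state E, it satisfies condition Y): it is flammable.
By R16 (it is stored cold, it meets criterion Q): it is aqueous.
By R22 (it is flammable, it meets criterion Q): it reacts with water.
By R23 (it is aqueous, it is hazardous): it has attribute M.
By R4 (it reacts with water, it is in state U): it is in category J.
By R19 (it is in category J, it meets criterion Q): it is corrosive.
By R20 (it has attribute M, it is hazardous): it is a strong acid.
By R13 (it is corrosive, it is inert): it has attribute L.
By R8 (it has attribute L, it is inert): it has marker X.
By R6 (it has marker X, it requires a fume hood): it has attribute W.
By R7 (it has attribute W, it is a strong acid): it is a base.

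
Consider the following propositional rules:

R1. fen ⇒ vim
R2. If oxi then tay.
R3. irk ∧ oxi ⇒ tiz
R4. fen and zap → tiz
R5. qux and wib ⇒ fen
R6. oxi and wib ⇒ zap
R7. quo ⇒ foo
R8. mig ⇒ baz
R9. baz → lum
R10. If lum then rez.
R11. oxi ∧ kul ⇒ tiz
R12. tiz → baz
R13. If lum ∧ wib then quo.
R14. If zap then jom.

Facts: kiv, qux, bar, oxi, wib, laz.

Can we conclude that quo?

fen  (by R5: qux, wib)
zap  (by R6: oxi, wib)
tiz  (by R4: fen, zap)
baz  (by R12: tiz)
lum  (by R9: baz)
quo  (by R13: lum, wib)

Yes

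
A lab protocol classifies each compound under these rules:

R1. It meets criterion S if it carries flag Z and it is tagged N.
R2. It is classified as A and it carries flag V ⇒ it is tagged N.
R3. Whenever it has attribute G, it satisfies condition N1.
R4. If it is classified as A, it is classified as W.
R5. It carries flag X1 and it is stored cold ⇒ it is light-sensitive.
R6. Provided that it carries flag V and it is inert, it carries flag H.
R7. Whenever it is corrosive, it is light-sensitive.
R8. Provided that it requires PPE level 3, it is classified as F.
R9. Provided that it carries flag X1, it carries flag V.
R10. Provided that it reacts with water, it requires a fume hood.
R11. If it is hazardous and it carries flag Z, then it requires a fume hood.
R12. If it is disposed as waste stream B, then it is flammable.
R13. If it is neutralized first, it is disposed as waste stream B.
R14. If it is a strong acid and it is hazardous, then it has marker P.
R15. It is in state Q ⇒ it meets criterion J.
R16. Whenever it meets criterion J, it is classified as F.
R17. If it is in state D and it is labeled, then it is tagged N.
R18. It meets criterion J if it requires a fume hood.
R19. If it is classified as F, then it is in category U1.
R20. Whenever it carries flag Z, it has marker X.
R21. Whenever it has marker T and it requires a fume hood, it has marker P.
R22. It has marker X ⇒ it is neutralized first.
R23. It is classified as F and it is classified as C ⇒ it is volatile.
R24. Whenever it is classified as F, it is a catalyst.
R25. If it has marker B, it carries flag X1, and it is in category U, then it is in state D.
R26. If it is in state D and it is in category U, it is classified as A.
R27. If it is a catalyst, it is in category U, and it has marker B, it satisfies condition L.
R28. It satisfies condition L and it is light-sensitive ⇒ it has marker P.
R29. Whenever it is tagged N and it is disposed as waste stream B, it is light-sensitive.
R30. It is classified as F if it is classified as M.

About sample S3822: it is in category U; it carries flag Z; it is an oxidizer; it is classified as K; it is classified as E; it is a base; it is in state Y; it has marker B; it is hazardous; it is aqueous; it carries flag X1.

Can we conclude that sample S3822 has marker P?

Yes

By R9 (it carries flag X1): it carries flag V.
By R11 (it is hazardous, it carries flag Z): it requires a fume hood.
By R18 (it requires a fume hood): it meets criterion J.
By R20 (it carries flag Z): it has marker X.
By R22 (it has marker X): it is neutralized first.
By R25 (it has marker B, it carries flag X1, it is in category U): it is in state D.
By R26 (it is in state D, it is in category U): it is classified as A.
By R2 (it is classified as A, it carries flag V): it is tagged N.
By R13 (it is neutralized first): it is disposed as waste stream B.
By R16 (it meets criterion J): it is classified as F.
By R24 (it is classified as F): it is a catalyst.
By R27 (it is a catalyst, it is in category U, it has marker B): it satisfies condition L.
By R29 (it is tagged N, it is disposed as waste stream B): it is light-sensitive.
By R28 (it satisfies condition L, it is light-sensitive): it has marker P.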